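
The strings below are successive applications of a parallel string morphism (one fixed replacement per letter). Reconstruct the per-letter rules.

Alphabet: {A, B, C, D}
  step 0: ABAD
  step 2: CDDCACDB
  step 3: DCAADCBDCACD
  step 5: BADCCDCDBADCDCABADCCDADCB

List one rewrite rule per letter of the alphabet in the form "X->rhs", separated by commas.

A->B, B->CD, C->DC, D->A

  step 2 ⇒ step 3: CDDCACDB ⇒ DC·A·A·DC·B·DC·A·CD
    A ↦ B
    B ↦ CD
    C ↦ DC
    D ↦ A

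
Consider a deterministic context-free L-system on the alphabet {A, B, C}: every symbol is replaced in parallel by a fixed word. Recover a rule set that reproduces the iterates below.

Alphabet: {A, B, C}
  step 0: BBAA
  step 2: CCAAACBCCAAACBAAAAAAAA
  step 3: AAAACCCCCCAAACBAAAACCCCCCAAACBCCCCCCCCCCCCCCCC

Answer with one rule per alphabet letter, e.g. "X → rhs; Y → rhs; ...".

  step 2 ⇒ step 3: CCAAACBCCAAACBAAAAAAAA ⇒ AA·AA·CC·CC·CC·AA·ACB·AA·AA·CC·CC·CC·AA·ACB·CC·CC·CC·CC·CC·CC·CC·CC
    A ↦ CC
    B ↦ ACB
    C ↦ AA

A->CC, B->ACB, C->AA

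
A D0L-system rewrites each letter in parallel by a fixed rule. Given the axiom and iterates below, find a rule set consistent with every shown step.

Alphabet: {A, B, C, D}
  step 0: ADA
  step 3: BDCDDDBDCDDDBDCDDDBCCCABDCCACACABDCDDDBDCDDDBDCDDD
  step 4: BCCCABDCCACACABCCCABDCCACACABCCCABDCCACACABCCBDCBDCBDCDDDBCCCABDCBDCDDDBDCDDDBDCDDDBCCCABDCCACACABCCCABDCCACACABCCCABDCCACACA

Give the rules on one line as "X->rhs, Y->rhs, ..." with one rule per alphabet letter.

  step 3 ⇒ step 4: BDCDDDBDCDDDBDCDDDBCCCABDCCACACABDCDDDBDCDDDBDCDDD ⇒ BCC·CA·BDC·CA·CA·CA·BCC·CA·BDC·CA·CA·CA·BCC·CA·BDC·CA·CA·CA·BCC·BDC·BDC·BDC·DDD·BCC·CA·BDC·BDC·DDD·BDC·DDD·BDC·DDD·BCC·CA·BDC·CA·CA·CA·BCC·CA·BDC·CA·CA·CA·BCC·CA·BDC·CA·CA·CA
    A ↦ DDD
    B ↦ BCC
    C ↦ BDC
    D ↦ CA

A->DDD, B->BCC, C->BDC, D->CA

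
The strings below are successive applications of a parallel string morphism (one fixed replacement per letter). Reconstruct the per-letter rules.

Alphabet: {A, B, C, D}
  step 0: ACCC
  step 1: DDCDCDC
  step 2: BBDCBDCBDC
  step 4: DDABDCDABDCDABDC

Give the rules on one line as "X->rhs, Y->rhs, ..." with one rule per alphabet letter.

  step 1 ⇒ step 2: DDCDCDC ⇒ B·B·DC·B·DC·B·DC
    C ↦ DC
    D ↦ B
  step 0 ⇒ step 1: ACCC ⇒ D·DC·DC·DC
    A ↦ D
    B ↦ A  (constrained at step 2)

A->D, B->A, C->DC, D->B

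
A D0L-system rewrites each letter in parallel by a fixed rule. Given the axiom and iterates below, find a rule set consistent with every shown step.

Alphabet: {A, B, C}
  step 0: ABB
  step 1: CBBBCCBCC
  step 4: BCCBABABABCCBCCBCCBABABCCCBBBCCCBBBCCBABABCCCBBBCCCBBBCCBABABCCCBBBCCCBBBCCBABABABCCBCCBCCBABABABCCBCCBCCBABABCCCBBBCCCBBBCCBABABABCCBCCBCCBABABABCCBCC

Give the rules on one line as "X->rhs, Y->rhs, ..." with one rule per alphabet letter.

A->CBB, B->BCC, C->BA

  step 0 ⇒ step 1: ABB ⇒ CBB·BCC·BCC
    A ↦ CBB
    B ↦ BCC
    C ↦ BA  (constrained at step 1)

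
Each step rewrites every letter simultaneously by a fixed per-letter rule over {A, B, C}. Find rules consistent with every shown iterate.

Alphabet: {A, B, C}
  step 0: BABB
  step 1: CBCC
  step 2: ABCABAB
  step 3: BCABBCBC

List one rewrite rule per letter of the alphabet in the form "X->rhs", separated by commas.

A->B, B->C, C->AB

  step 2 ⇒ step 3: ABCABAB ⇒ B·C·AB·B·C·B·C
    A ↦ B
    B ↦ C
    C ↦ AB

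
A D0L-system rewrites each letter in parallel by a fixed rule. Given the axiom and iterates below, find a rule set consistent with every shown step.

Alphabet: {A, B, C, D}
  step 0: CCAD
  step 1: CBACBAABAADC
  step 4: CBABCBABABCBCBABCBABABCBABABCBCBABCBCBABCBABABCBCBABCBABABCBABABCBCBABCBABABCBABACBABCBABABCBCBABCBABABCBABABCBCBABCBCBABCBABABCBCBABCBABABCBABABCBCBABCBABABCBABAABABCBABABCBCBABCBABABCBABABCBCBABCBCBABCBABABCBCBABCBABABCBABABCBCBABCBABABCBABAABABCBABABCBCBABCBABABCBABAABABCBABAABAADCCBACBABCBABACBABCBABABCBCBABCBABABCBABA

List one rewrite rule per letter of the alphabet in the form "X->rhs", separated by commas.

  step 0 ⇒ step 1: CCAD ⇒ CBA·CBA·ABA·ADC
    A ↦ ABA
    C ↦ CBA
    D ↦ ADC
    B ↦ BCB  (constrained at step 1)

A->ABA, B->BCB, C->CBA, D->ADC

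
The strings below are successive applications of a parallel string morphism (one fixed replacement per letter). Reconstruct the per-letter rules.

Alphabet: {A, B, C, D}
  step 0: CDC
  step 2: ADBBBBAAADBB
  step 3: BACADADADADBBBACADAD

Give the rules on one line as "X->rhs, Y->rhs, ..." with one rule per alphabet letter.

  step 2 ⇒ step 3: ADBBBBAAADBB ⇒ B·AC·AD·AD·AD·AD·B·B·B·AC·AD·AD
    A ↦ B
    B ↦ AD
    D ↦ AC
    C ↦ BAA  (constrained at step 0)

A->B, B->AD, C->BAA, D->AC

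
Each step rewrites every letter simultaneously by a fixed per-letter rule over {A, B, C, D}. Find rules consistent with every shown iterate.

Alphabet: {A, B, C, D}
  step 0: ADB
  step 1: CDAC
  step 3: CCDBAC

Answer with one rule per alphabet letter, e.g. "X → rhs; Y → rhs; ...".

A->CD, B->C, C->B, D->A

  step 0 ⇒ step 1: ADB ⇒ CD·A·C
    A ↦ CD
    B ↦ C
    D ↦ A
    C ↦ B  (constrained at step 1)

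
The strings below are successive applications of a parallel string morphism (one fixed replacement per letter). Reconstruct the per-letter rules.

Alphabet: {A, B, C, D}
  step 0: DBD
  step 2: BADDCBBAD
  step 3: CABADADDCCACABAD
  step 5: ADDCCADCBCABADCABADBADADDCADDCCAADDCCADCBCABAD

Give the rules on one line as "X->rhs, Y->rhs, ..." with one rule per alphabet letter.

  step 2 ⇒ step 3: BADDCBBAD ⇒ CA·B·AD·AD·DC·CA·CA·B·AD
    A ↦ B
    B ↦ CA
    C ↦ DC
    D ↦ AD

A->B, B->CA, C->DC, D->AD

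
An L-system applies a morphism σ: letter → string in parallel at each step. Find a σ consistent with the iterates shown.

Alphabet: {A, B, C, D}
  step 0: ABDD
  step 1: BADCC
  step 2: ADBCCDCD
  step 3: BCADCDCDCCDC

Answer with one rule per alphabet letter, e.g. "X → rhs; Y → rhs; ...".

  step 2 ⇒ step 3: ADBCCDCD ⇒ B·C·AD·CD·CD·C·CD·C
    A ↦ B
    B ↦ AD
    C ↦ CD
    D ↦ C

A->B, B->AD, C->CD, D->C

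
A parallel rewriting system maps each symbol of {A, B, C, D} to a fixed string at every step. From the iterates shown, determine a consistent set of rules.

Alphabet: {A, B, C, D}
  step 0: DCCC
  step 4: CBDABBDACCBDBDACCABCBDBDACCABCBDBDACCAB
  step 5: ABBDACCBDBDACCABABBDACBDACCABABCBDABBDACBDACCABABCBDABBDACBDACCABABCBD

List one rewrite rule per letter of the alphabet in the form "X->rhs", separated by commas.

  step 4 ⇒ step 5: CBDABBDACCBDBDACCABCBDBDACCABCBDBDACCAB ⇒ AB·BD·AC·C·BD·BD·AC·C·AB·AB·BD·AC·BD·AC·C·AB·AB·C·BD·AB·BD·AC·BD·AC·C·AB·AB·C·BD·AB·BD·AC·BD·AC·C·AB·AB·C·BD
    A ↦ C
    B ↦ BD
    C ↦ AB
    D ↦ AC

A->C, B->BD, C->AB, D->AC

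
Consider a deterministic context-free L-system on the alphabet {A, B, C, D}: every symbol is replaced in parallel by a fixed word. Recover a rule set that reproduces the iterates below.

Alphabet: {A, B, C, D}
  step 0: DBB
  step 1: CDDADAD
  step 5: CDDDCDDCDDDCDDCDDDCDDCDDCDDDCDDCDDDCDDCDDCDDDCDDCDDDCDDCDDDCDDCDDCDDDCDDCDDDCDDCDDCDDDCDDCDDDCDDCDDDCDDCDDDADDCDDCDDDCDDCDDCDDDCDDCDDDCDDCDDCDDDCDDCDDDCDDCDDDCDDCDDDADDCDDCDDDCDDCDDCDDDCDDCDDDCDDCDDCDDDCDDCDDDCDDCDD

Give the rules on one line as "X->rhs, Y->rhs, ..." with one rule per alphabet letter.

A->CB, B->AD, C->D, D->CDD

  step 0 ⇒ step 1: DBB ⇒ CDD·AD·AD
    B ↦ AD
    D ↦ CDD
    A ↦ CB  (constrained at step 1)
    C ↦ D  (constrained at step 1)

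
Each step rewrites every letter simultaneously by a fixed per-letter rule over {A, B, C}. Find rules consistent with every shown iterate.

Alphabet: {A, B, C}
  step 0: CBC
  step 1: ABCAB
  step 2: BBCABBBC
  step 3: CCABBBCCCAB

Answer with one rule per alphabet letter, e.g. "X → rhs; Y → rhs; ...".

  step 2 ⇒ step 3: BBCABBBC ⇒ C·C·AB·BB·C·C·C·AB
    A ↦ BB
    B ↦ C
    C ↦ AB

A->BB, B->C, C->AB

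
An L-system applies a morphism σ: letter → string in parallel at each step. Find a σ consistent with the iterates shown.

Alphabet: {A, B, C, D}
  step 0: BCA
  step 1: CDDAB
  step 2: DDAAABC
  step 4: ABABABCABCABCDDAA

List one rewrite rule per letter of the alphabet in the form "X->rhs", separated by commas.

  step 1 ⇒ step 2: CDDAB ⇒ DD·A·A·AB·C
    A ↦ AB
    B ↦ C
    C ↦ DD
    D ↦ A

A->AB, B->C, C->DD, D->A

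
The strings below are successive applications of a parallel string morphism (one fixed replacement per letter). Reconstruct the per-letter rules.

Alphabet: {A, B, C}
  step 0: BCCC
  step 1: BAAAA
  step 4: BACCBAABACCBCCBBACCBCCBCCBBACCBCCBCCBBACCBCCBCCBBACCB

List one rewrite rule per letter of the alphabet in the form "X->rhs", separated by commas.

  step 0 ⇒ step 1: BCCC ⇒ BA·A·A·A
    B ↦ BA
    C ↦ A
    A ↦ CCB  (constrained at step 1)

A->CCB, B->BA, C->A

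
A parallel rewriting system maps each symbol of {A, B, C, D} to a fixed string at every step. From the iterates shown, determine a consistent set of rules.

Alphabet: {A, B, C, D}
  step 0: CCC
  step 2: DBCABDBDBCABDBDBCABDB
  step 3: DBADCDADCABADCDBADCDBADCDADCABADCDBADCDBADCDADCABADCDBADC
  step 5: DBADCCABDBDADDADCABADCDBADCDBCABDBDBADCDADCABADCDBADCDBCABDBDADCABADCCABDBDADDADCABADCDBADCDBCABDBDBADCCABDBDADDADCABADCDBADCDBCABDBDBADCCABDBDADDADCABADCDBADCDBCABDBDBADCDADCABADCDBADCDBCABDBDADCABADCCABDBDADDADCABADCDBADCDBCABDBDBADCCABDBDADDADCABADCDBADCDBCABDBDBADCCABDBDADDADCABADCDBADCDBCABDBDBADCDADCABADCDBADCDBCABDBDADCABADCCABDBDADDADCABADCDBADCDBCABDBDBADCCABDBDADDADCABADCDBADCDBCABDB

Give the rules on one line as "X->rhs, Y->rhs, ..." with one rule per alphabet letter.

A->CAB, B->ADC, C->DAD, D->DB

  step 2 ⇒ step 3: DBCABDBDBCABDBDBCABDB ⇒ DB·ADC·DAD·CAB·ADC·DB·ADC·DB·ADC·DAD·CAB·ADC·DB·ADC·DB·ADC·DAD·CAB·ADC·DB·ADC
    A ↦ CAB
    B ↦ ADC
    C ↦ DAD
    D ↦ DB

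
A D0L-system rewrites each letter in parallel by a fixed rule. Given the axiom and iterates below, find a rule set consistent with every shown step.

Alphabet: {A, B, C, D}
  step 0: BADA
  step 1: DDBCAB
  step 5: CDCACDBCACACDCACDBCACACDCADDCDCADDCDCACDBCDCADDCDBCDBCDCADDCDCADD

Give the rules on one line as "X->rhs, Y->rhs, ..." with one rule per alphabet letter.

A->B, B->DD, C->CD, D->CA

  step 0 ⇒ step 1: BADA ⇒ DD·B·CA·B
    A ↦ B
    B ↦ DD
    D ↦ CA
    C ↦ CD  (constrained at step 1)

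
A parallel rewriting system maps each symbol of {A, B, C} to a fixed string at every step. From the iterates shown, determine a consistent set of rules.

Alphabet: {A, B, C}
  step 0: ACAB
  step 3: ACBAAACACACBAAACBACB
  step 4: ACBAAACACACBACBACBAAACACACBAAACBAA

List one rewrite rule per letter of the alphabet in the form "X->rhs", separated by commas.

A->AC, B->AA, C->B

  step 3 ⇒ step 4: ACBAAACACACBAAACBACB ⇒ AC·B·AA·AC·AC·AC·B·AC·B·AC·B·AA·AC·AC·AC·B·AA·AC·B·AA
    A ↦ AC
    B ↦ AA
    C ↦ B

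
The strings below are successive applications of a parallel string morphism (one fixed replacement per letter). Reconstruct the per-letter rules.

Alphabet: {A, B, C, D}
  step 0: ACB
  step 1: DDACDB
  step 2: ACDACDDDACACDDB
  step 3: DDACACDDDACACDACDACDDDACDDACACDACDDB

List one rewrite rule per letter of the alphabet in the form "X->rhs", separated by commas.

  step 2 ⇒ step 3: ACDACDDDACACDDB ⇒ DD·AC·ACD·DD·AC·ACD·ACD·ACD·DD·AC·DD·AC·ACD·ACD·DB
    A ↦ DD
    B ↦ DB
    C ↦ AC
    D ↦ ACD

A->DD, B->DB, C->AC, D->ACD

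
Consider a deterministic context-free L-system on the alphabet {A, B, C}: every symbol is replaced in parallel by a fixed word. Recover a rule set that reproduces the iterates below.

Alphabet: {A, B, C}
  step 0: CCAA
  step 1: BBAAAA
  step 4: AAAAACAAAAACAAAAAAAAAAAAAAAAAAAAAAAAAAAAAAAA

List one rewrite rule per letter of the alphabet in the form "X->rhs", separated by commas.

  step 0 ⇒ step 1: CCAA ⇒ B·B·AA·AA
    A ↦ AA
    C ↦ B
    B ↦ AC  (constrained at step 1)

A->AA, B->AC, C->B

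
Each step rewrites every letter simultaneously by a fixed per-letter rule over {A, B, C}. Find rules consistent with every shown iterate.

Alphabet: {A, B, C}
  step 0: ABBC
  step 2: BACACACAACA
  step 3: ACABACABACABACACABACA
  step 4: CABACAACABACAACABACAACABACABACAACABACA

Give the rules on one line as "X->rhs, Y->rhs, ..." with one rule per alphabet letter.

  step 3 ⇒ step 4: ACABACABACABACACABACA ⇒ CA·BA·CA·A·CA·BA·CA·A·CA·BA·CA·A·CA·BA·CA·BA·CA·A·CA·BA·CA
    A ↦ CA
    B ↦ A
    C ↦ BA

A->CA, B->A, C->BA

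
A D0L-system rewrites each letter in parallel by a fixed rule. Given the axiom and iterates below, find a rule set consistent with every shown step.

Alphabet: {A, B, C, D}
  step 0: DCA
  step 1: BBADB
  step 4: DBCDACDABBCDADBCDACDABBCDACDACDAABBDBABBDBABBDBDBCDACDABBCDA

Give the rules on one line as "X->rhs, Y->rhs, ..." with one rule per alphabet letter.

  step 0 ⇒ step 1: DCA ⇒ BB·A·DB
    A ↦ DB
    C ↦ A
    D ↦ BB
    B ↦ CDA  (constrained at step 1)

A->DB, B->CDA, C->A, D->BB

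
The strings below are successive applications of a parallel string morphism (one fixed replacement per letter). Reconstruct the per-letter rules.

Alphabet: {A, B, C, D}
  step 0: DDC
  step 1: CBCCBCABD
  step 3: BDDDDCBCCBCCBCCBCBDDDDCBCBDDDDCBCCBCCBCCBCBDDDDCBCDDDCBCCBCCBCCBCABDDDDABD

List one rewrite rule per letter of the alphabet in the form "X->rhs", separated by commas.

  step 0 ⇒ step 1: DDC ⇒ CBC·CBC·ABD
    C ↦ ABD
    D ↦ CBC
    A ↦ BD  (constrained at step 1)
    B ↦ DDD  (constrained at step 1)

A->BD, B->DDD, C->ABD, D->CBC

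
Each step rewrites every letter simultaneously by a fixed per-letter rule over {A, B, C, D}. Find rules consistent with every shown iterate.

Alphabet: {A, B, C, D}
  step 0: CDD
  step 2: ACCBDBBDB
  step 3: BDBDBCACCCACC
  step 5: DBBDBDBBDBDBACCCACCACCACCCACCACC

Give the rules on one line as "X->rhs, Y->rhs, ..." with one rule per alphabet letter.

A->B, B->C, C->DB, D->AC

  step 2 ⇒ step 3: ACCBDBBDB ⇒ B·DB·DB·C·AC·C·C·AC·C
    A ↦ B
    B ↦ C
    C ↦ DB
    D ↦ AC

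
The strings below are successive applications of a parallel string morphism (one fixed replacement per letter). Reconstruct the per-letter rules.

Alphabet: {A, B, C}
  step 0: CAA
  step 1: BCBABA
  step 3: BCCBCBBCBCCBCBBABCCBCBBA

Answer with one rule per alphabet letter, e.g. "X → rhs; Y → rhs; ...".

A->BA, B->CB, C->BC

  step 0 ⇒ step 1: CAA ⇒ BC·BA·BA
    A ↦ BA
    C ↦ BC
    B ↦ CB  (constrained at step 1)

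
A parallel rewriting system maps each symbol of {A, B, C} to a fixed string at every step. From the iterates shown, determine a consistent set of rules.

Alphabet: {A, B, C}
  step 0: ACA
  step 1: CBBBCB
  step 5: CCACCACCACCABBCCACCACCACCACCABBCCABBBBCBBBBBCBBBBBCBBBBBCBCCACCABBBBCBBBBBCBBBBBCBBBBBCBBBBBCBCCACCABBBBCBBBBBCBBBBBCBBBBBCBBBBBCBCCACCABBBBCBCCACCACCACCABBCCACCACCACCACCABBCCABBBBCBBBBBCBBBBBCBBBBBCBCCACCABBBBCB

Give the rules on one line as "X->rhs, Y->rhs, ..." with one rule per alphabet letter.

  step 0 ⇒ step 1: ACA ⇒ CB·BB·CB
    A ↦ CB
    C ↦ BB
    B ↦ CCA  (constrained at step 1)

A->CB, B->CCA, C->BB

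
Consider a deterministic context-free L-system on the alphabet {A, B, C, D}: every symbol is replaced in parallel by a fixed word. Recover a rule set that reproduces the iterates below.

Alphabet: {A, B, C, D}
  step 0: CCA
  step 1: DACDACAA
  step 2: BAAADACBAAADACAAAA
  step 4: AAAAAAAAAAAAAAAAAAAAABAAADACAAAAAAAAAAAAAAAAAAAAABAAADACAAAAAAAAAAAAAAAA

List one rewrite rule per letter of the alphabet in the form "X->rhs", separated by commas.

  step 1 ⇒ step 2: DACDACAA ⇒ BA·AA·DAC·BA·AA·DAC·AA·AA
    A ↦ AA
    C ↦ DAC
    D ↦ BA
    B ↦ A  (constrained at step 2)

A->AA, B->A, C->DAC, D->BA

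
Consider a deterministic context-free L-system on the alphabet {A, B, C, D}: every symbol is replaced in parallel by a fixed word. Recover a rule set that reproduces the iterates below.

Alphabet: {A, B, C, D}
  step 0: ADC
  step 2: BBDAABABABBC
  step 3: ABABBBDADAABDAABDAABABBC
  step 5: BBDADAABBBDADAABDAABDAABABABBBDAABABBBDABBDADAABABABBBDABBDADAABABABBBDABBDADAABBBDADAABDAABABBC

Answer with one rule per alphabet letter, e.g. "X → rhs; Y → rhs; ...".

  step 2 ⇒ step 3: BBDAABABABBC ⇒ AB·AB·BB·DA·DA·AB·DA·AB·DA·AB·AB·BC
    A ↦ DA
    B ↦ AB
    C ↦ BC
    D ↦ BB

A->DA, B->AB, C->BC, D->BB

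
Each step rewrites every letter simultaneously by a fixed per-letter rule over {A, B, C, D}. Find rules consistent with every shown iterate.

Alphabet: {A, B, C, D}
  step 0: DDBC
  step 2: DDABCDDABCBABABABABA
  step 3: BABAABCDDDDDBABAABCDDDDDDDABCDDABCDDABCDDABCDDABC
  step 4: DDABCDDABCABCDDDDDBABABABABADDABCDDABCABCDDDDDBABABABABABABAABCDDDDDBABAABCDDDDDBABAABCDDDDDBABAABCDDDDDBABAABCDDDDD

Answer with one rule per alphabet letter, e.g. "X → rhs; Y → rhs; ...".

A->ABC, B->DD, C->DDD, D->BA

  step 3 ⇒ step 4: BABAABCDDDDDBABAABCDDDDDDDABCDDABCDDABCDDABCDDABC ⇒ DD·ABC·DD·ABC·ABC·DD·DDD·BA·BA·BA·BA·BA·DD·ABC·DD·ABC·ABC·DD·DDD·BA·BA·BA·BA·BA·BA·BA·ABC·DD·DDD·BA·BA·ABC·DD·DDD·BA·BA·ABC·DD·DDD·BA·BA·ABC·DD·DDD·BA·BA·ABC·DD·DDD
    A ↦ ABC
    B ↦ DD
    C ↦ DDD
    D ↦ BA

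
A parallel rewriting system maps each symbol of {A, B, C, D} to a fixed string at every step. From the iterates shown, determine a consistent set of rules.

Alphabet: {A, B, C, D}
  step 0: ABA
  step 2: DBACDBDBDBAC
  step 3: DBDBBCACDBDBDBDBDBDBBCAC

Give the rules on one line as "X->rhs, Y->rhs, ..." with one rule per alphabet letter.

A->BC, B->DB, C->AC, D->DB

  step 2 ⇒ step 3: DBACDBDBDBAC ⇒ DB·DB·BC·AC·DB·DB·DB·DB·DB·DB·BC·AC
    A ↦ BC
    B ↦ DB
    C ↦ AC
    D ↦ DB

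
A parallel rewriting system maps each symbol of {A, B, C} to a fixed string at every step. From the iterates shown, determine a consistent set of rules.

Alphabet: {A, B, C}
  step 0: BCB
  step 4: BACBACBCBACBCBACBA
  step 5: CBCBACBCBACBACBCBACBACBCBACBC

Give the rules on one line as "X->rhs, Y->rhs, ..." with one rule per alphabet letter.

A->BC, B->C, C->BA

  step 4 ⇒ step 5: BACBACBCBACBCBACBA ⇒ C·BC·BA·C·BC·BA·C·BA·C·BC·BA·C·BA·C·BC·BA·C·BC
    A ↦ BC
    B ↦ C
    C ↦ BA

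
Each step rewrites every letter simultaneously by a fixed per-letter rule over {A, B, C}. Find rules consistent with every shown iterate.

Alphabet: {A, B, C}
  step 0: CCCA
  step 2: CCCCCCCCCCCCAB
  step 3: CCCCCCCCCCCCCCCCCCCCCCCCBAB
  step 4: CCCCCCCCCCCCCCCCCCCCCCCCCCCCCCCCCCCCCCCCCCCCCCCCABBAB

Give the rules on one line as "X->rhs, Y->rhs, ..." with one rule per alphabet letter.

A->B, B->AB, C->CC

  step 3 ⇒ step 4: CCCCCCCCCCCCCCCCCCCCCCCCBAB ⇒ CC·CC·CC·CC·CC·CC·CC·CC·CC·CC·CC·CC·CC·CC·CC·CC·CC·CC·CC·CC·CC·CC·CC·CC·AB·B·AB
    A ↦ B
    B ↦ AB
    C ↦ CC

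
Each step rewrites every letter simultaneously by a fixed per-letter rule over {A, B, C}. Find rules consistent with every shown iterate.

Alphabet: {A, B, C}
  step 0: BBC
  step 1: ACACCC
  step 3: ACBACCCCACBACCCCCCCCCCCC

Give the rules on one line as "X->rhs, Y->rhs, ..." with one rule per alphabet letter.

A->BA, B->AC, C->CC

  step 0 ⇒ step 1: BBC ⇒ AC·AC·CC
    B ↦ AC
    C ↦ CC
    A ↦ BA  (constrained at step 1)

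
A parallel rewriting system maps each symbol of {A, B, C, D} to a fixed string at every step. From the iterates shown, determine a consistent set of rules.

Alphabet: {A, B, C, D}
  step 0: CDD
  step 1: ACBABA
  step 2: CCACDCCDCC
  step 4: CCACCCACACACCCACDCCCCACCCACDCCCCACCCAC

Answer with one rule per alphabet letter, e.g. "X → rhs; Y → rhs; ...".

A->CC, B->D, C->AC, D->BA

  step 1 ⇒ step 2: ACBABA ⇒ CC·AC·D·CC·D·CC
    A ↦ CC
    B ↦ D
    C ↦ AC
  step 0 ⇒ step 1: CDD ⇒ AC·BA·BA
    D ↦ BA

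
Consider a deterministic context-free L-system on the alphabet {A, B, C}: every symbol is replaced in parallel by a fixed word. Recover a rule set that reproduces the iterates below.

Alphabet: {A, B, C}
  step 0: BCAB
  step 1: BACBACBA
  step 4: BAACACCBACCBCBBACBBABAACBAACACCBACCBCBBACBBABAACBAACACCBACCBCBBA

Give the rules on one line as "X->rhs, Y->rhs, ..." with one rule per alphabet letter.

A->AC, B->BA, C->CB

  step 0 ⇒ step 1: BCAB ⇒ BA·CB·AC·BA
    A ↦ AC
    B ↦ BA
    C ↦ CB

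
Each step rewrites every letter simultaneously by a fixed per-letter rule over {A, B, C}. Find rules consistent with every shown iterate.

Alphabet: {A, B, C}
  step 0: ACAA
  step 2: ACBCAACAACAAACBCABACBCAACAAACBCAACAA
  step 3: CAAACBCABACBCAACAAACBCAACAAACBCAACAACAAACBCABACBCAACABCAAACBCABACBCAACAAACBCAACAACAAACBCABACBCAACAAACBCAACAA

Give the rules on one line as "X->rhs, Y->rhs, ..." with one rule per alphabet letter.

A->CAA, B->CAB, C->ACB

  step 2 ⇒ step 3: ACBCAACAACAAACBCABACBCAACAAACBCAACAA ⇒ CAA·ACB·CAB·ACB·CAA·CAA·ACB·CAA·CAA·ACB·CAA·CAA·CAA·ACB·CAB·ACB·CAA·CAB·CAA·ACB·CAB·ACB·CAA·CAA·ACB·CAA·CAA·CAA·ACB·CAB·ACB·CAA·CAA·ACB·CAA·CAA
    A ↦ CAA
    B ↦ CAB
    C ↦ ACB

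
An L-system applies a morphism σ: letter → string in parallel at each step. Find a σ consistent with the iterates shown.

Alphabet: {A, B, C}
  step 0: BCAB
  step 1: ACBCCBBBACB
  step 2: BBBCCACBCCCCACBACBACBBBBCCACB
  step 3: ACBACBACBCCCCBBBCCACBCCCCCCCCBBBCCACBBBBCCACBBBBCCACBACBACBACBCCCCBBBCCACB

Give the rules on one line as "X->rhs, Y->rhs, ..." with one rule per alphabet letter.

  step 2 ⇒ step 3: BBBCCACBCCCCACBACBACBBBBCCACB ⇒ ACB·ACB·ACB·CC·CC·BBB·CC·ACB·CC·CC·CC·CC·BBB·CC·ACB·BBB·CC·ACB·BBB·CC·ACB·ACB·ACB·ACB·CC·CC·BBB·CC·ACB
    A ↦ BBB
    B ↦ ACB
    C ↦ CC

A->BBB, B->ACB, C->CC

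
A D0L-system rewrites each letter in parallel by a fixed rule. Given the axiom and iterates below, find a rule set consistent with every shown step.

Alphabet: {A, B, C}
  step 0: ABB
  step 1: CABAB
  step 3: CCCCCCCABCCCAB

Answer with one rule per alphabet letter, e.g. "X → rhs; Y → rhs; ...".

A->C, B->AB, C->CC

  step 0 ⇒ step 1: ABB ⇒ C·AB·AB
    A ↦ C
    B ↦ AB
    C ↦ CC  (constrained at step 1)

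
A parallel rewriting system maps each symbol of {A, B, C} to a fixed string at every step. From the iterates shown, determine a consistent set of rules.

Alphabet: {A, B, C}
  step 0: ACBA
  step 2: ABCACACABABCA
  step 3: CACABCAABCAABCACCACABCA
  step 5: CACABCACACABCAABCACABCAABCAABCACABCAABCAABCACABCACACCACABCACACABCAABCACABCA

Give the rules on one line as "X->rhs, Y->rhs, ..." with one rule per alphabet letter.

A->CA, B->C, C->AB

  step 2 ⇒ step 3: ABCACACABABCA ⇒ CA·C·AB·CA·AB·CA·AB·CA·C·CA·C·AB·CA
    A ↦ CA
    B ↦ C
    C ↦ AB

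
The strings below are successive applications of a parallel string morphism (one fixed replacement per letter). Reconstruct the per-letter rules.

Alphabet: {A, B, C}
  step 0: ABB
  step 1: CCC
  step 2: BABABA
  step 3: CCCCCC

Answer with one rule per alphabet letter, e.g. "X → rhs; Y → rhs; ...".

A->C, B->C, C->BA

  step 2 ⇒ step 3: BABABA ⇒ C·C·C·C·C·C
    A ↦ C
    B ↦ C
  step 1 ⇒ step 2: CCC ⇒ BA·BA·BA
    C ↦ BA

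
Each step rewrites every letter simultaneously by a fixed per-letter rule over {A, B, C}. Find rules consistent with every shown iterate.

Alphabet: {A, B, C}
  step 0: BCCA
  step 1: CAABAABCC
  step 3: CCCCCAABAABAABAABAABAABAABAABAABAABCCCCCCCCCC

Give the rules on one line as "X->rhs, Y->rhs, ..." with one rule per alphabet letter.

A->CC, B->C, C->AAB

  step 0 ⇒ step 1: BCCA ⇒ C·AAB·AAB·CC
    A ↦ CC
    B ↦ C
    C ↦ AAB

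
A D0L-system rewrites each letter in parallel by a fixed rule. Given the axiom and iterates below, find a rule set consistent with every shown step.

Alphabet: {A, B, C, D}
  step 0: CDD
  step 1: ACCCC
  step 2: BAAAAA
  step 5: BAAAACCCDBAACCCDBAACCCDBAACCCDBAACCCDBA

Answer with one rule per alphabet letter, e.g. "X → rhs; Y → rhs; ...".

  step 1 ⇒ step 2: ACCCC ⇒ BA·A·A·A·A
    A ↦ BA
    C ↦ A
    B ↦ CD  (constrained at step 2)
  step 0 ⇒ step 1: CDD ⇒ A·CC·CC
    D ↦ CC

A->BA, B->CD, C->A, D->CC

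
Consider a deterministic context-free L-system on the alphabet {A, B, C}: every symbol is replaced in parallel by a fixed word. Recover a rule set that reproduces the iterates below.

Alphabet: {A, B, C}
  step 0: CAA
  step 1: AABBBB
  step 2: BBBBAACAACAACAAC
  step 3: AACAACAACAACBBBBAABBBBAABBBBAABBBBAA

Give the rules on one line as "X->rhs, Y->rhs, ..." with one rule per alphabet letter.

A->BB, B->AAC, C->AA

  step 2 ⇒ step 3: BBBBAACAACAACAAC ⇒ AAC·AAC·AAC·AAC·BB·BB·AA·BB·BB·AA·BB·BB·AA·BB·BB·AA
    A ↦ BB
    B ↦ AAC
    C ↦ AA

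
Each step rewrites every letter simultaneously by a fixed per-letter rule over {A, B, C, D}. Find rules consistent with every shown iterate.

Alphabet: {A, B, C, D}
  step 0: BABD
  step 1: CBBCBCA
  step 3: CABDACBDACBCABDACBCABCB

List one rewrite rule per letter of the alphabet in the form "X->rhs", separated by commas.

  step 0 ⇒ step 1: BABD ⇒ CB·B·CB·CA
    A ↦ B
    B ↦ CB
    D ↦ CA
    C ↦ DA  (constrained at step 1)

A->B, B->CB, C->DA, D->CA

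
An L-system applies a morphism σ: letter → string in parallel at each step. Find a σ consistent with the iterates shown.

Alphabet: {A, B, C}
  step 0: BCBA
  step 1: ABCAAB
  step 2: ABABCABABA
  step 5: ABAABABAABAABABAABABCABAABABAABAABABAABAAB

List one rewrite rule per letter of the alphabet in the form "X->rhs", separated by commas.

  step 1 ⇒ step 2: ABCAAB ⇒ AB·A·BC·AB·AB·A
    A ↦ AB
    B ↦ A
    C ↦ BC

A->AB, B->A, C->BC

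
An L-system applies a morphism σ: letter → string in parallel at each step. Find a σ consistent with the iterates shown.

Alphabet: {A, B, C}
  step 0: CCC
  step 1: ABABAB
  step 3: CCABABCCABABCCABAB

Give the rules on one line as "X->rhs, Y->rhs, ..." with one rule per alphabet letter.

A->B, B->CC, C->AB

  step 0 ⇒ step 1: CCC ⇒ AB·AB·AB
    C ↦ AB
    A ↦ B  (constrained at step 1)
    B ↦ CC  (constrained at step 1)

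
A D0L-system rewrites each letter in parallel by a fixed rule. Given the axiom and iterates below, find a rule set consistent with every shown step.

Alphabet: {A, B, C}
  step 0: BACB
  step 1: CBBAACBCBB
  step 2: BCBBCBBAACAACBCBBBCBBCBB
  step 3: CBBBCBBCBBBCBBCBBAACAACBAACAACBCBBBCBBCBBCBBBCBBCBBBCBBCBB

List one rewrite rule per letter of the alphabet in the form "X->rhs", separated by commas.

  step 2 ⇒ step 3: BCBBCBBAACAACBCBBBCBBCBB ⇒ CBB·B·CBB·CBB·B·CBB·CBB·AAC·AAC·B·AAC·AAC·B·CBB·B·CBB·CBB·CBB·B·CBB·CBB·B·CBB·CBB
    A ↦ AAC
    B ↦ CBB
    C ↦ B

A->AAC, B->CBB, C->B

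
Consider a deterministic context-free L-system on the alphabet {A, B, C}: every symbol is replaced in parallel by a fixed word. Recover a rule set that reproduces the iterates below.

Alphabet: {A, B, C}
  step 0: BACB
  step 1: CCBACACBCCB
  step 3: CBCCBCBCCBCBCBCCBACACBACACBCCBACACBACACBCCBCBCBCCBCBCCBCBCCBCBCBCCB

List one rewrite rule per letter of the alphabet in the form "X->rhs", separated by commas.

A->ACA, B->CCB, C->CB

  step 0 ⇒ step 1: BACB ⇒ CCB·ACA·CB·CCB
    A ↦ ACA
    B ↦ CCB
    C ↦ CB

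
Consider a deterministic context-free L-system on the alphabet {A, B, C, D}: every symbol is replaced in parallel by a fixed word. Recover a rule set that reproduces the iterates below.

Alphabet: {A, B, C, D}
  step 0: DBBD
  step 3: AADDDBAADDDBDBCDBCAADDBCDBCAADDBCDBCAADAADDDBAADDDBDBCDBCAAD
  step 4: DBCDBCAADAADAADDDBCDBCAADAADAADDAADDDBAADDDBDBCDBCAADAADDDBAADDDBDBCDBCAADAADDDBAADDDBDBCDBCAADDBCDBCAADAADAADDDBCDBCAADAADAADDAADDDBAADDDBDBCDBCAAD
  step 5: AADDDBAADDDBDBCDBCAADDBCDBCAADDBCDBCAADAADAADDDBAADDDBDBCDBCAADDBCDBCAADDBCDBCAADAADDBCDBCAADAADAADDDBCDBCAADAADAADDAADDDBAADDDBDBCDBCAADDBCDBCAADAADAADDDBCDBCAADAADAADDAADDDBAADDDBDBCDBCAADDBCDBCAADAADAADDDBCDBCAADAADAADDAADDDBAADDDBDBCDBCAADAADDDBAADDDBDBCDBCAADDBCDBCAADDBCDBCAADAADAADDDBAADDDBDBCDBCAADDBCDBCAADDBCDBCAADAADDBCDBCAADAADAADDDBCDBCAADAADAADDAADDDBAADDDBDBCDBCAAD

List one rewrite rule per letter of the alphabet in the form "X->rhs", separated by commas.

  step 4 ⇒ step 5: DBCDBCAADAADAADDDBCDBCAADAADAADDAADDDBAADDDBDBCDBCAADAADDDBAADDDBDBCDBCAADAADDDBAADDDBDBCDBCAADDBCDBCAADAADAADDDBCDBCAADAADAADDAADDDBAADDDBDBCDBCAAD ⇒ AAD·D·DB·AAD·D·DB·DBC·DBC·AAD·DBC·DBC·AAD·DBC·DBC·AAD·AAD·AAD·D·DB·AAD·D·DB·DBC·DBC·AAD·DBC·DBC·AAD·DBC·DBC·AAD·AAD·DBC·DBC·AAD·AAD·AAD·D·DBC·DBC·AAD·AAD·AAD·D·AAD·D·DB·AAD·D·DB·DBC·DBC·AAD·DBC·DBC·AAD·AAD·AAD·D·DBC·DBC·AAD·AAD·AAD·D·AAD·D·DB·AAD·D·DB·DBC·DBC·AAD·DBC·DBC·AAD·AAD·AAD·D·DBC·DBC·AAD·AAD·AAD·D·AAD·D·DB·AAD·D·DB·DBC·DBC·AAD·AAD·D·DB·AAD·D·DB·DBC·DBC·AAD·DBC·DBC·AAD·DBC·DBC·AAD·AAD·AAD·D·DB·AAD·D·DB·DBC·DBC·AAD·DBC·DBC·AAD·DBC·DBC·AAD·AAD·DBC·DBC·AAD·AAD·AAD·D·DBC·DBC·AAD·AAD·AAD·D·AAD·D·DB·AAD·D·DB·DBC·DBC·AAD
    A ↦ DBC
    B ↦ D
    C ↦ DB
    D ↦ AAD

A->DBC, B->D, C->DB, D->AAD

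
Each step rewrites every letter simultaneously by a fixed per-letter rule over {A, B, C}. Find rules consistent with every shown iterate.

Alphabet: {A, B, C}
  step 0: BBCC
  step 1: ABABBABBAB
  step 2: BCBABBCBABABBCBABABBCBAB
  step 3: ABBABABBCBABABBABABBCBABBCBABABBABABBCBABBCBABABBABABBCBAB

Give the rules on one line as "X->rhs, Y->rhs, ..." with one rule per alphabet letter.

  step 2 ⇒ step 3: BCBABBCBABABBCBABABBCBAB ⇒ AB·BAB·AB·BCB·AB·AB·BAB·AB·BCB·AB·BCB·AB·AB·BAB·AB·BCB·AB·BCB·AB·AB·BAB·AB·BCB·AB
    A ↦ BCB
    B ↦ AB
    C ↦ BAB

A->BCB, B->AB, C->BAB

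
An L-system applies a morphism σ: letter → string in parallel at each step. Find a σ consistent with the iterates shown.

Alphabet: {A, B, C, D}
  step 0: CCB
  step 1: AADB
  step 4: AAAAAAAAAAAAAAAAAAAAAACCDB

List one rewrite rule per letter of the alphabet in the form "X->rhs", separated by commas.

  step 0 ⇒ step 1: CCB ⇒ A·A·DB
    B ↦ DB
    C ↦ A
    A ↦ AA  (constrained at step 1)
    D ↦ CC  (constrained at step 1)

A->AA, B->DB, C->A, D->CC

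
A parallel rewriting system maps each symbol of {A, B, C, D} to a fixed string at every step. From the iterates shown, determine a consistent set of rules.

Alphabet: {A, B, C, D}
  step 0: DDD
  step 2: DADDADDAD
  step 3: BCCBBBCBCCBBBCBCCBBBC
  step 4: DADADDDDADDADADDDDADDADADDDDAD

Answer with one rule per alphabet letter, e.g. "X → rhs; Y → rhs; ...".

A->CBB, B->D, C->AD, D->BC

  step 3 ⇒ step 4: BCCBBBCBCCBBBCBCCBBBC ⇒ D·AD·AD·D·D·D·AD·D·AD·AD·D·D·D·AD·D·AD·AD·D·D·D·AD
    B ↦ D
    C ↦ AD
  step 2 ⇒ step 3: DADDADDAD ⇒ BC·CBB·BC·BC·CBB·BC·BC·CBB·BC
    A ↦ CBB
  step 2 ⇒ step 3: DADDADDAD ⇒ BC·CBB·BC·BC·CBB·BC·BC·CBB·BC
    D ↦ BC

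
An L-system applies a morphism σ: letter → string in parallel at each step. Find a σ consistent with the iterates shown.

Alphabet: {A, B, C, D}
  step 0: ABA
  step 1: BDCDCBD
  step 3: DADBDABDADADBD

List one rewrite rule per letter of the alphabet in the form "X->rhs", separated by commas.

A->BD, B->CDC, C->D, D->A

  step 0 ⇒ step 1: ABA ⇒ BD·CDC·BD
    A ↦ BD
    B ↦ CDC
    C ↦ D  (constrained at step 1)
    D ↦ A  (constrained at step 1)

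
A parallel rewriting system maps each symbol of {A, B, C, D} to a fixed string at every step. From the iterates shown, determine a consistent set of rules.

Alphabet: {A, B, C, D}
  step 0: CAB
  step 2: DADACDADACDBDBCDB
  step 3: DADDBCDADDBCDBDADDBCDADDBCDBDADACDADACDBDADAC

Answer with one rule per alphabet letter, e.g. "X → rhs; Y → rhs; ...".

  step 2 ⇒ step 3: DADACDADACDBDBCDB ⇒ DAD·DBC·DAD·DBC·DB·DAD·DBC·DAD·DBC·DB·DAD·AC·DAD·AC·DB·DAD·AC
    A ↦ DBC
    B ↦ AC
    C ↦ DB
    D ↦ DAD

A->DBC, B->AC, C->DB, D->DAD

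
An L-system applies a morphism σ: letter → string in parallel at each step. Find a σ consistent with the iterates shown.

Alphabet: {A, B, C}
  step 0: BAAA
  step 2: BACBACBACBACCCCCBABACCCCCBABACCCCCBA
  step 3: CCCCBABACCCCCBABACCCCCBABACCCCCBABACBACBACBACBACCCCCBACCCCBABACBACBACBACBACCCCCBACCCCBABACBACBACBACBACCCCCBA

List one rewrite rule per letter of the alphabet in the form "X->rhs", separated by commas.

A->CBA, B->CCC, C->BAC

  step 2 ⇒ step 3: BACBACBACBACCCCCBABACCCCCBABACCCCCBA ⇒ CCC·CBA·BAC·CCC·CBA·BAC·CCC·CBA·BAC·CCC·CBA·BAC·BAC·BAC·BAC·BAC·CCC·CBA·CCC·CBA·BAC·BAC·BAC·BAC·BAC·CCC·CBA·CCC·CBA·BAC·BAC·BAC·BAC·BAC·CCC·CBA
    A ↦ CBA
    B ↦ CCC
    C ↦ BAC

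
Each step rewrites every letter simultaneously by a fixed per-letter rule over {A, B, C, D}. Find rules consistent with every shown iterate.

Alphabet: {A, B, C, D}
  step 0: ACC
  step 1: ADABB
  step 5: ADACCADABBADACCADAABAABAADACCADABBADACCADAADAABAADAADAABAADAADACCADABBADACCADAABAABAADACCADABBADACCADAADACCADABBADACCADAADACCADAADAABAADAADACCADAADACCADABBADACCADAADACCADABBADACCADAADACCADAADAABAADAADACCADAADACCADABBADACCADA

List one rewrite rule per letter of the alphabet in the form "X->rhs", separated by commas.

A->ADA, B->ABA, C->B, D->CC

  step 0 ⇒ step 1: ACC ⇒ ADA·B·B
    A ↦ ADA
    C ↦ B
    B ↦ ABA  (constrained at step 1)
    D ↦ CC  (constrained at step 1)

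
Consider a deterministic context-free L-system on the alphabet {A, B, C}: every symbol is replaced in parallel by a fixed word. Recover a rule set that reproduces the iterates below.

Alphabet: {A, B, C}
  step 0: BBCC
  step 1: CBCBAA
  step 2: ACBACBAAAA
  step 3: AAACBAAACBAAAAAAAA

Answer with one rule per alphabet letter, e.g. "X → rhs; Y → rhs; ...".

  step 2 ⇒ step 3: ACBACBAAAA ⇒ AA·A·CB·AA·A·CB·AA·AA·AA·AA
    A ↦ AA
    B ↦ CB
    C ↦ A

A->AA, B->CB, C->A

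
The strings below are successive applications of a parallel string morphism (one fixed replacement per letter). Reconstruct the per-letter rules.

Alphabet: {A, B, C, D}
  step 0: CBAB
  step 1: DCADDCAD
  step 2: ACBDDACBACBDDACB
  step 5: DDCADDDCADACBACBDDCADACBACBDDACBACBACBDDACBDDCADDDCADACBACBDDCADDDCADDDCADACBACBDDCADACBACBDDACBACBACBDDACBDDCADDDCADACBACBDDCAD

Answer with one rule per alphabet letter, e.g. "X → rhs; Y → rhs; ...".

A->D, B->CAD, C->D, D->ACB

  step 1 ⇒ step 2: DCADDCAD ⇒ ACB·D·D·ACB·ACB·D·D·ACB
    A ↦ D
    C ↦ D
    D ↦ ACB
  step 0 ⇒ step 1: CBAB ⇒ D·CAD·D·CAD
    B ↦ CAD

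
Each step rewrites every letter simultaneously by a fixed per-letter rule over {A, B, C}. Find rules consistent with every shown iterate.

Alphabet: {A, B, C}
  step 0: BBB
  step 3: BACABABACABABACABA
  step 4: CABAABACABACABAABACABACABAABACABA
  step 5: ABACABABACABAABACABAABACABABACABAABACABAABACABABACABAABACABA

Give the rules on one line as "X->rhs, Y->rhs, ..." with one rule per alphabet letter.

  step 4 ⇒ step 5: CABAABACABACABAABACABACABAABACABA ⇒ A·BA·CA·BA·BA·CA·BA·A·BA·CA·BA·A·BA·CA·BA·BA·CA·BA·A·BA·CA·BA·A·BA·CA·BA·BA·CA·BA·A·BA·CA·BA
    A ↦ BA
    B ↦ CA
    C ↦ A

A->BA, B->CA, C->A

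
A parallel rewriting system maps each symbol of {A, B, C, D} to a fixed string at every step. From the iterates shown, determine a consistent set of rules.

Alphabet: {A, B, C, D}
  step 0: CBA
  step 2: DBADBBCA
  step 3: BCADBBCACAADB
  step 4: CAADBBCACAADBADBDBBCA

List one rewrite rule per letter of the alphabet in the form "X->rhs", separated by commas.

A->DB, B->CA, C->A, D->B

  step 3 ⇒ step 4: BCADBBCACAADB ⇒ CA·A·DB·B·CA·CA·A·DB·A·DB·DB·B·CA
    A ↦ DB
    B ↦ CA
    C ↦ A
    D ↦ B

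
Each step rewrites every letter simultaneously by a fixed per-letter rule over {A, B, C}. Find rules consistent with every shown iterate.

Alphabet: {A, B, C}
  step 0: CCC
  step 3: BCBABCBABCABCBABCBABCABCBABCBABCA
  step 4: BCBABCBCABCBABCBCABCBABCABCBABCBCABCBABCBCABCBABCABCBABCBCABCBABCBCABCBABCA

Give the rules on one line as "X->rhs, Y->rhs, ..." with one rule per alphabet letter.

A->BCA, B->BC, C->BA

  step 3 ⇒ step 4: BCBABCBABCABCBABCBABCABCBABCBABCA ⇒ BC·BA·BC·BCA·BC·BA·BC·BCA·BC·BA·BCA·BC·BA·BC·BCA·BC·BA·BC·BCA·BC·BA·BCA·BC·BA·BC·BCA·BC·BA·BC·BCA·BC·BA·BCA
    A ↦ BCA
    B ↦ BC
    C ↦ BA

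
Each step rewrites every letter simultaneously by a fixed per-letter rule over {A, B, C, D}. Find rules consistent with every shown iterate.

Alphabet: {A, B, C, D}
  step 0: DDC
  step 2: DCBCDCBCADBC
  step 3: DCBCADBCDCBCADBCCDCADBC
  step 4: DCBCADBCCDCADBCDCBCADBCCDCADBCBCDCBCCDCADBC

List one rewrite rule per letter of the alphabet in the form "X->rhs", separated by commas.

A->C, B->AD, C->BC, D->DC

  step 3 ⇒ step 4: DCBCADBCDCBCADBCCDCADBC ⇒ DC·BC·AD·BC·C·DC·AD·BC·DC·BC·AD·BC·C·DC·AD·BC·BC·DC·BC·C·DC·AD·BC
    A ↦ C
    B ↦ AD
    C ↦ BC
    D ↦ DC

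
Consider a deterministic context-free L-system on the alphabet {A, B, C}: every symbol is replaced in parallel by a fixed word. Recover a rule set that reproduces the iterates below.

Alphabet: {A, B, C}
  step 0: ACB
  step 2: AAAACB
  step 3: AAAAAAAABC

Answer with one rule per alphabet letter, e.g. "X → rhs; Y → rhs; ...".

A->AA, B->C, C->B

  step 2 ⇒ step 3: AAAACB ⇒ AA·AA·AA·AA·B·C
    A ↦ AA
    B ↦ C
    C ↦ B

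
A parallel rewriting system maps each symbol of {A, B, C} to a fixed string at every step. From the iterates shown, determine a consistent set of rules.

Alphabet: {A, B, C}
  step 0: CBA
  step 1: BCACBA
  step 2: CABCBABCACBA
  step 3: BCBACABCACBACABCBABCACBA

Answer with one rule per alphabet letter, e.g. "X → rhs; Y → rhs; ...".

  step 2 ⇒ step 3: CABCBABCACBA ⇒ B·CBA·CA·B·CA·CBA·CA·B·CBA·B·CA·CBA
    A ↦ CBA
    B ↦ CA
    C ↦ B

A->CBA, B->CA, C->B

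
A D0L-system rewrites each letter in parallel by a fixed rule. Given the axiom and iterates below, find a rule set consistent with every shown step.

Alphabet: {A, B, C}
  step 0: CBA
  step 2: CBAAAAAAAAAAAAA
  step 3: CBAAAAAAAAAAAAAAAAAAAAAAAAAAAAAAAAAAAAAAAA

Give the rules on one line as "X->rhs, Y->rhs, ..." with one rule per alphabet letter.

  step 2 ⇒ step 3: CBAAAAAAAAAAAAA ⇒ CB·A·AAA·AAA·AAA·AAA·AAA·AAA·AAA·AAA·AAA·AAA·AAA·AAA·AAA
    A ↦ AAA
    B ↦ A
    C ↦ CB

A->AAA, B->A, C->CB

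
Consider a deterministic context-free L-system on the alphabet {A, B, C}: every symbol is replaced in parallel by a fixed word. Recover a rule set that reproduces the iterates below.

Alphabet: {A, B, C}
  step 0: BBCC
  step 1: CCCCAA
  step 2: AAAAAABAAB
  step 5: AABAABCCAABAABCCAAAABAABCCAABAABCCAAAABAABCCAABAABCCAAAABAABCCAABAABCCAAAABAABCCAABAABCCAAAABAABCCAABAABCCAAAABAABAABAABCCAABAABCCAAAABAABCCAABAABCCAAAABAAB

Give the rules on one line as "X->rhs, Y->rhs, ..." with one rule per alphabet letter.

A->AAB, B->CC, C->A

  step 1 ⇒ step 2: CCCCAA ⇒ A·A·A·A·AAB·AAB
    A ↦ AAB
    C ↦ A
  step 0 ⇒ step 1: BBCC ⇒ CC·CC·A·A
    B ↦ CC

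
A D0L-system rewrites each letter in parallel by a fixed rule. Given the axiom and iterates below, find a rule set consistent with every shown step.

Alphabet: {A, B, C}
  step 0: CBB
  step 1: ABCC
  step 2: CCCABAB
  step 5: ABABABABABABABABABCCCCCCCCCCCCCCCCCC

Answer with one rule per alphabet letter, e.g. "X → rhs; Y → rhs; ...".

  step 1 ⇒ step 2: ABCC ⇒ CC·C·AB·AB
    A ↦ CC
    B ↦ C
    C ↦ AB

A->CC, B->C, C->AB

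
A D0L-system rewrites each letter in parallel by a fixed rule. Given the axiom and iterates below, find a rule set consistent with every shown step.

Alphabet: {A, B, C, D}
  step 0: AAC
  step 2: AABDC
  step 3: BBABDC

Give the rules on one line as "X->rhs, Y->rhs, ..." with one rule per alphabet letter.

A->B, B->A, C->DC, D->B

  step 2 ⇒ step 3: AABDC ⇒ B·B·A·B·DC
    A ↦ B
    B ↦ A
    C ↦ DC
    D ↦ B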